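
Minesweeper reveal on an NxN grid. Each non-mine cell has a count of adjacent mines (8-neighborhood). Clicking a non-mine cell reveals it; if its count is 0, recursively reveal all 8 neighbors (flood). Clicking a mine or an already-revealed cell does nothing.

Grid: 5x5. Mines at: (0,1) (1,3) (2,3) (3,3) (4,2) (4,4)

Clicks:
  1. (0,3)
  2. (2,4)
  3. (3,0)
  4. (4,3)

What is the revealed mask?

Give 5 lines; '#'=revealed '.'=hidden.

Click 1 (0,3) count=1: revealed 1 new [(0,3)] -> total=1
Click 2 (2,4) count=3: revealed 1 new [(2,4)] -> total=2
Click 3 (3,0) count=0: revealed 11 new [(1,0) (1,1) (1,2) (2,0) (2,1) (2,2) (3,0) (3,1) (3,2) (4,0) (4,1)] -> total=13
Click 4 (4,3) count=3: revealed 1 new [(4,3)] -> total=14

Answer: ...#.
###..
###.#
###..
##.#.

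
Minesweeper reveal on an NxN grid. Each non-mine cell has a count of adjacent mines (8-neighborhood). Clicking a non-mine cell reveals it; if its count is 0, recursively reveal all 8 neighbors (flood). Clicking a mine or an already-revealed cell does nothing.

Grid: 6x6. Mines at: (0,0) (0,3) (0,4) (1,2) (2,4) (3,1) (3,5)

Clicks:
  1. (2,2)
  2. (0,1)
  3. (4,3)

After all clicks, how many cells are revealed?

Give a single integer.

Answer: 17

Derivation:
Click 1 (2,2) count=2: revealed 1 new [(2,2)] -> total=1
Click 2 (0,1) count=2: revealed 1 new [(0,1)] -> total=2
Click 3 (4,3) count=0: revealed 15 new [(3,2) (3,3) (3,4) (4,0) (4,1) (4,2) (4,3) (4,4) (4,5) (5,0) (5,1) (5,2) (5,3) (5,4) (5,5)] -> total=17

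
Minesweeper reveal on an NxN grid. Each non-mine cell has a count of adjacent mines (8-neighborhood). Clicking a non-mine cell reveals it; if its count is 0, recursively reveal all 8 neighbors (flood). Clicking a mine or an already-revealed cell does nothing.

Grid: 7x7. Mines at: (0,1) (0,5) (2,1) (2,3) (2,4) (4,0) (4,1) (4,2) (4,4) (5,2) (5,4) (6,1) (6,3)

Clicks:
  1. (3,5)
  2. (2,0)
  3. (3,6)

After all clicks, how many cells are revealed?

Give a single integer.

Answer: 13

Derivation:
Click 1 (3,5) count=2: revealed 1 new [(3,5)] -> total=1
Click 2 (2,0) count=1: revealed 1 new [(2,0)] -> total=2
Click 3 (3,6) count=0: revealed 11 new [(1,5) (1,6) (2,5) (2,6) (3,6) (4,5) (4,6) (5,5) (5,6) (6,5) (6,6)] -> total=13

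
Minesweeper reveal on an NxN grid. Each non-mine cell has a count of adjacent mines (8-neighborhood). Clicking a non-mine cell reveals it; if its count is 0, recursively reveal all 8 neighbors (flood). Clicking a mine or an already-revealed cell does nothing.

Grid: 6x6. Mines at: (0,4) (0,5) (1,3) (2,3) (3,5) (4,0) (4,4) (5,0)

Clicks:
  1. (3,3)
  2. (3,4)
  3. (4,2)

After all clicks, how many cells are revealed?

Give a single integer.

Answer: 10

Derivation:
Click 1 (3,3) count=2: revealed 1 new [(3,3)] -> total=1
Click 2 (3,4) count=3: revealed 1 new [(3,4)] -> total=2
Click 3 (4,2) count=0: revealed 8 new [(3,1) (3,2) (4,1) (4,2) (4,3) (5,1) (5,2) (5,3)] -> total=10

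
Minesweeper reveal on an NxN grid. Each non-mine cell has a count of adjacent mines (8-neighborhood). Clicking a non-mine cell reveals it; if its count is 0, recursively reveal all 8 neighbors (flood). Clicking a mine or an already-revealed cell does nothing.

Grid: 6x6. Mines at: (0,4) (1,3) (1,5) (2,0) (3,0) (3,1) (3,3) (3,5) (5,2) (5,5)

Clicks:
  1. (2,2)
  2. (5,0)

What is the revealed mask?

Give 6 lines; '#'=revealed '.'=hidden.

Answer: ......
......
..#...
......
##....
##....

Derivation:
Click 1 (2,2) count=3: revealed 1 new [(2,2)] -> total=1
Click 2 (5,0) count=0: revealed 4 new [(4,0) (4,1) (5,0) (5,1)] -> total=5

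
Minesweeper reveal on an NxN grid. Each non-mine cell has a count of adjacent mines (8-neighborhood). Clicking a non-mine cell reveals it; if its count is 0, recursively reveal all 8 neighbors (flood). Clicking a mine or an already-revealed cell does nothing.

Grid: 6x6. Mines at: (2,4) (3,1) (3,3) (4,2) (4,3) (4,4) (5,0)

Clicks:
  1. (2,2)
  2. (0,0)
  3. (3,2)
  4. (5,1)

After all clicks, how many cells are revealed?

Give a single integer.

Click 1 (2,2) count=2: revealed 1 new [(2,2)] -> total=1
Click 2 (0,0) count=0: revealed 15 new [(0,0) (0,1) (0,2) (0,3) (0,4) (0,5) (1,0) (1,1) (1,2) (1,3) (1,4) (1,5) (2,0) (2,1) (2,3)] -> total=16
Click 3 (3,2) count=4: revealed 1 new [(3,2)] -> total=17
Click 4 (5,1) count=2: revealed 1 new [(5,1)] -> total=18

Answer: 18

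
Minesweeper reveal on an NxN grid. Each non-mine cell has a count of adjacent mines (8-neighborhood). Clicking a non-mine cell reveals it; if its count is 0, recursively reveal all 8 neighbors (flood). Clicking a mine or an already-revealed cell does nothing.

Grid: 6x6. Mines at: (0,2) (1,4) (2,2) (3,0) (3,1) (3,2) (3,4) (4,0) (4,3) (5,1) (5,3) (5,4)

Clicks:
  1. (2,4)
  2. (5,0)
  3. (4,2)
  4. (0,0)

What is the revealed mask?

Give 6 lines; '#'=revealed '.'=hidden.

Answer: ##....
##....
##..#.
......
..#...
#.....

Derivation:
Click 1 (2,4) count=2: revealed 1 new [(2,4)] -> total=1
Click 2 (5,0) count=2: revealed 1 new [(5,0)] -> total=2
Click 3 (4,2) count=5: revealed 1 new [(4,2)] -> total=3
Click 4 (0,0) count=0: revealed 6 new [(0,0) (0,1) (1,0) (1,1) (2,0) (2,1)] -> total=9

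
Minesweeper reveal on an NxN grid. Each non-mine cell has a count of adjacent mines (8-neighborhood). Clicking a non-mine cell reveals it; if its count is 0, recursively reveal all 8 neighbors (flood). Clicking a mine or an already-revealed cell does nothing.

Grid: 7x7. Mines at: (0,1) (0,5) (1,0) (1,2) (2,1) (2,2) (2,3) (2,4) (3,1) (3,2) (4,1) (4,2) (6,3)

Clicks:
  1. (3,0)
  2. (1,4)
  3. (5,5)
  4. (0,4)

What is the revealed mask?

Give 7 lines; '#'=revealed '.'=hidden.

Answer: ....#..
....###
.....##
#..####
...####
...####
....###

Derivation:
Click 1 (3,0) count=3: revealed 1 new [(3,0)] -> total=1
Click 2 (1,4) count=3: revealed 1 new [(1,4)] -> total=2
Click 3 (5,5) count=0: revealed 19 new [(1,5) (1,6) (2,5) (2,6) (3,3) (3,4) (3,5) (3,6) (4,3) (4,4) (4,5) (4,6) (5,3) (5,4) (5,5) (5,6) (6,4) (6,5) (6,6)] -> total=21
Click 4 (0,4) count=1: revealed 1 new [(0,4)] -> total=22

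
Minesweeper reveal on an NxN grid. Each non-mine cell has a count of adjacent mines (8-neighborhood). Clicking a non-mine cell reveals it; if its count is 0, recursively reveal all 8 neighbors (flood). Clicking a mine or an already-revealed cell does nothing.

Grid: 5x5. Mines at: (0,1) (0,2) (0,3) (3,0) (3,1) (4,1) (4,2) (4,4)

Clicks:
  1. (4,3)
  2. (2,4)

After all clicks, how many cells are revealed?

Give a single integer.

Answer: 10

Derivation:
Click 1 (4,3) count=2: revealed 1 new [(4,3)] -> total=1
Click 2 (2,4) count=0: revealed 9 new [(1,2) (1,3) (1,4) (2,2) (2,3) (2,4) (3,2) (3,3) (3,4)] -> total=10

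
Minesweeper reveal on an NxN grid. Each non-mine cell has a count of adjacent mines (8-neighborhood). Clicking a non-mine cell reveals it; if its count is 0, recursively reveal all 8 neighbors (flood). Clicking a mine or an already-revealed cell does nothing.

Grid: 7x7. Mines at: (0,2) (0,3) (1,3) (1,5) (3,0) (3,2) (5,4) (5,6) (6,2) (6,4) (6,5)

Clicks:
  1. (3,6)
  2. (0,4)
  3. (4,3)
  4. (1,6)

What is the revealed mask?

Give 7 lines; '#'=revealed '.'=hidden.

Click 1 (3,6) count=0: revealed 12 new [(2,3) (2,4) (2,5) (2,6) (3,3) (3,4) (3,5) (3,6) (4,3) (4,4) (4,5) (4,6)] -> total=12
Click 2 (0,4) count=3: revealed 1 new [(0,4)] -> total=13
Click 3 (4,3) count=2: revealed 0 new [(none)] -> total=13
Click 4 (1,6) count=1: revealed 1 new [(1,6)] -> total=14

Answer: ....#..
......#
...####
...####
...####
.......
.......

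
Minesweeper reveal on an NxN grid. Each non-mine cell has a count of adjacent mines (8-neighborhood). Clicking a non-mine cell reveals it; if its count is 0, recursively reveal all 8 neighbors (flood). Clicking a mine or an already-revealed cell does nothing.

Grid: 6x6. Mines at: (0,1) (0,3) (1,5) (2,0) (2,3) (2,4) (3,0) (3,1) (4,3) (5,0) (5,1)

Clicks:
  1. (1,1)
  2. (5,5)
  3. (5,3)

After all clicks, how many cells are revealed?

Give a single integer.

Answer: 8

Derivation:
Click 1 (1,1) count=2: revealed 1 new [(1,1)] -> total=1
Click 2 (5,5) count=0: revealed 6 new [(3,4) (3,5) (4,4) (4,5) (5,4) (5,5)] -> total=7
Click 3 (5,3) count=1: revealed 1 new [(5,3)] -> total=8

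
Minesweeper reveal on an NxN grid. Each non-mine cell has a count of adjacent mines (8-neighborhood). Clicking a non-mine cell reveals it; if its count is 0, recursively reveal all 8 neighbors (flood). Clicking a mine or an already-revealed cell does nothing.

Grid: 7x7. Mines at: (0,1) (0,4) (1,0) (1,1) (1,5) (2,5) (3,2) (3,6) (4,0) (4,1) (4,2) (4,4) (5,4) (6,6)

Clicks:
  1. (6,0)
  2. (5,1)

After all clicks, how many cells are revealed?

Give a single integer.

Answer: 8

Derivation:
Click 1 (6,0) count=0: revealed 8 new [(5,0) (5,1) (5,2) (5,3) (6,0) (6,1) (6,2) (6,3)] -> total=8
Click 2 (5,1) count=3: revealed 0 new [(none)] -> total=8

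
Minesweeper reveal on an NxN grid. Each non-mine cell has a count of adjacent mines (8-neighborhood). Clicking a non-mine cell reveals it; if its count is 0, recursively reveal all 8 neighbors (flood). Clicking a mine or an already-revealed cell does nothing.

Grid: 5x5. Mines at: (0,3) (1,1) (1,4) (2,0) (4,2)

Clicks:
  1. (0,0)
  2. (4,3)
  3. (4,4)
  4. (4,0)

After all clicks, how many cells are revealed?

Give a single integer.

Click 1 (0,0) count=1: revealed 1 new [(0,0)] -> total=1
Click 2 (4,3) count=1: revealed 1 new [(4,3)] -> total=2
Click 3 (4,4) count=0: revealed 5 new [(2,3) (2,4) (3,3) (3,4) (4,4)] -> total=7
Click 4 (4,0) count=0: revealed 4 new [(3,0) (3,1) (4,0) (4,1)] -> total=11

Answer: 11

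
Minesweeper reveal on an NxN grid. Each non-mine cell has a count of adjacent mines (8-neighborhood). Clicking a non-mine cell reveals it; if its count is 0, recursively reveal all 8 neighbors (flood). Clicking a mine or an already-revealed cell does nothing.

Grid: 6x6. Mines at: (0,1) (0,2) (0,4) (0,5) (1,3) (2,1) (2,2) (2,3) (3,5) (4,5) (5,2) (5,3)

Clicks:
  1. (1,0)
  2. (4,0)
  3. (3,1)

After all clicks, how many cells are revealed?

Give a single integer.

Click 1 (1,0) count=2: revealed 1 new [(1,0)] -> total=1
Click 2 (4,0) count=0: revealed 6 new [(3,0) (3,1) (4,0) (4,1) (5,0) (5,1)] -> total=7
Click 3 (3,1) count=2: revealed 0 new [(none)] -> total=7

Answer: 7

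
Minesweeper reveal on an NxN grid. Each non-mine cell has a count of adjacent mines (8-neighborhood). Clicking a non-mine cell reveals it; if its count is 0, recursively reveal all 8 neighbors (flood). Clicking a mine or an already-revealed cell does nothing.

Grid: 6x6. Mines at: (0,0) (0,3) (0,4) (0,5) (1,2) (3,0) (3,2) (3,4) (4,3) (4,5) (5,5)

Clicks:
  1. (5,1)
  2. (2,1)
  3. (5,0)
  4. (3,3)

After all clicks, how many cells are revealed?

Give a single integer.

Click 1 (5,1) count=0: revealed 6 new [(4,0) (4,1) (4,2) (5,0) (5,1) (5,2)] -> total=6
Click 2 (2,1) count=3: revealed 1 new [(2,1)] -> total=7
Click 3 (5,0) count=0: revealed 0 new [(none)] -> total=7
Click 4 (3,3) count=3: revealed 1 new [(3,3)] -> total=8

Answer: 8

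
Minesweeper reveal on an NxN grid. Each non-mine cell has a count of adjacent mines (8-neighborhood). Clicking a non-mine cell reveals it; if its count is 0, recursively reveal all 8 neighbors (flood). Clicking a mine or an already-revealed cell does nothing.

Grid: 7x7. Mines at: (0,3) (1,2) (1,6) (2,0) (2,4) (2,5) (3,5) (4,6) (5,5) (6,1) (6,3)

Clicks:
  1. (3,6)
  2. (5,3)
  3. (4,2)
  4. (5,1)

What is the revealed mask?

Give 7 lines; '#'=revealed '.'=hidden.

Answer: .......
.......
.###...
#####.#
#####..
#####..
.......

Derivation:
Click 1 (3,6) count=3: revealed 1 new [(3,6)] -> total=1
Click 2 (5,3) count=1: revealed 1 new [(5,3)] -> total=2
Click 3 (4,2) count=0: revealed 17 new [(2,1) (2,2) (2,3) (3,0) (3,1) (3,2) (3,3) (3,4) (4,0) (4,1) (4,2) (4,3) (4,4) (5,0) (5,1) (5,2) (5,4)] -> total=19
Click 4 (5,1) count=1: revealed 0 new [(none)] -> total=19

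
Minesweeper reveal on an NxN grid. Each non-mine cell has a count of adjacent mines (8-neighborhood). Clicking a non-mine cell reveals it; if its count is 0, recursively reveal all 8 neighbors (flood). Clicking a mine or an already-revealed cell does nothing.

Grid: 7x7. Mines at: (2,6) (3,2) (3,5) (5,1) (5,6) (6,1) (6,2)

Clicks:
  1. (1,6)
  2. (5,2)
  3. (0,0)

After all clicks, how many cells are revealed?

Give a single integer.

Answer: 25

Derivation:
Click 1 (1,6) count=1: revealed 1 new [(1,6)] -> total=1
Click 2 (5,2) count=3: revealed 1 new [(5,2)] -> total=2
Click 3 (0,0) count=0: revealed 23 new [(0,0) (0,1) (0,2) (0,3) (0,4) (0,5) (0,6) (1,0) (1,1) (1,2) (1,3) (1,4) (1,5) (2,0) (2,1) (2,2) (2,3) (2,4) (2,5) (3,0) (3,1) (4,0) (4,1)] -> total=25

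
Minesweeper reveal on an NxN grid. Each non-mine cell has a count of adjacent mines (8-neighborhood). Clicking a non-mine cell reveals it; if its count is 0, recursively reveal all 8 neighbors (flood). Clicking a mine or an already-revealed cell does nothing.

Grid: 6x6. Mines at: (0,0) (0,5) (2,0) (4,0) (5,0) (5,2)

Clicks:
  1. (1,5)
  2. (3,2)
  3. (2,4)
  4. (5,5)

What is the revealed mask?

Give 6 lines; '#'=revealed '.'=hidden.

Click 1 (1,5) count=1: revealed 1 new [(1,5)] -> total=1
Click 2 (3,2) count=0: revealed 26 new [(0,1) (0,2) (0,3) (0,4) (1,1) (1,2) (1,3) (1,4) (2,1) (2,2) (2,3) (2,4) (2,5) (3,1) (3,2) (3,3) (3,4) (3,5) (4,1) (4,2) (4,3) (4,4) (4,5) (5,3) (5,4) (5,5)] -> total=27
Click 3 (2,4) count=0: revealed 0 new [(none)] -> total=27
Click 4 (5,5) count=0: revealed 0 new [(none)] -> total=27

Answer: .####.
.#####
.#####
.#####
.#####
...###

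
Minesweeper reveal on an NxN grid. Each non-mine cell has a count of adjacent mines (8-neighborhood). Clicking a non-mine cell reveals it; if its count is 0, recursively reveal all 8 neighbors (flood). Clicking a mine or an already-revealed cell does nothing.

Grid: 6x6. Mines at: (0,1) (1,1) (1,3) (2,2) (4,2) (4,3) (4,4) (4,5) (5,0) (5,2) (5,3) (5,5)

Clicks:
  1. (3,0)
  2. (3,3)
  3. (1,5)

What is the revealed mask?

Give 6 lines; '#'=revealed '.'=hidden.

Answer: ....##
....##
##..##
##.###
##....
......

Derivation:
Click 1 (3,0) count=0: revealed 6 new [(2,0) (2,1) (3,0) (3,1) (4,0) (4,1)] -> total=6
Click 2 (3,3) count=4: revealed 1 new [(3,3)] -> total=7
Click 3 (1,5) count=0: revealed 8 new [(0,4) (0,5) (1,4) (1,5) (2,4) (2,5) (3,4) (3,5)] -> total=15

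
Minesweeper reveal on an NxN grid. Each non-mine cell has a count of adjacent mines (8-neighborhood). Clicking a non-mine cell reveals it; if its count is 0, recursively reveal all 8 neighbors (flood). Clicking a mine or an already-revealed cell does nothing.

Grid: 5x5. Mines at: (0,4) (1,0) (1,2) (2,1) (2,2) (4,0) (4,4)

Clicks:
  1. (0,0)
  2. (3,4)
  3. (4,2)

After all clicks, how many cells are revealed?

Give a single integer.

Answer: 8

Derivation:
Click 1 (0,0) count=1: revealed 1 new [(0,0)] -> total=1
Click 2 (3,4) count=1: revealed 1 new [(3,4)] -> total=2
Click 3 (4,2) count=0: revealed 6 new [(3,1) (3,2) (3,3) (4,1) (4,2) (4,3)] -> total=8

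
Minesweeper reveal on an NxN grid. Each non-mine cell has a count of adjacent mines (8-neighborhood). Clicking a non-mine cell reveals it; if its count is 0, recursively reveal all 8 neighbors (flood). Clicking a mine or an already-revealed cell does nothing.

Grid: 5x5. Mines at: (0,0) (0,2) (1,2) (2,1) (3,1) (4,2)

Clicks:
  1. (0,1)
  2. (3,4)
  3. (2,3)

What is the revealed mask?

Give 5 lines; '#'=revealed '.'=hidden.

Click 1 (0,1) count=3: revealed 1 new [(0,1)] -> total=1
Click 2 (3,4) count=0: revealed 10 new [(0,3) (0,4) (1,3) (1,4) (2,3) (2,4) (3,3) (3,4) (4,3) (4,4)] -> total=11
Click 3 (2,3) count=1: revealed 0 new [(none)] -> total=11

Answer: .#.##
...##
...##
...##
...##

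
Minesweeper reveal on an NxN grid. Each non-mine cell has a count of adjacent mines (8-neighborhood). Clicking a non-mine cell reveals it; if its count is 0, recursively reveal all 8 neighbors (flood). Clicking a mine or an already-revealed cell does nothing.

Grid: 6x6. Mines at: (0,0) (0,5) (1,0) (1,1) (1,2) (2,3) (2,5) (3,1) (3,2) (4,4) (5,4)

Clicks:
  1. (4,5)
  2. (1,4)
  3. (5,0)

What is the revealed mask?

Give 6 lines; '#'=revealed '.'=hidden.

Click 1 (4,5) count=2: revealed 1 new [(4,5)] -> total=1
Click 2 (1,4) count=3: revealed 1 new [(1,4)] -> total=2
Click 3 (5,0) count=0: revealed 8 new [(4,0) (4,1) (4,2) (4,3) (5,0) (5,1) (5,2) (5,3)] -> total=10

Answer: ......
....#.
......
......
####.#
####..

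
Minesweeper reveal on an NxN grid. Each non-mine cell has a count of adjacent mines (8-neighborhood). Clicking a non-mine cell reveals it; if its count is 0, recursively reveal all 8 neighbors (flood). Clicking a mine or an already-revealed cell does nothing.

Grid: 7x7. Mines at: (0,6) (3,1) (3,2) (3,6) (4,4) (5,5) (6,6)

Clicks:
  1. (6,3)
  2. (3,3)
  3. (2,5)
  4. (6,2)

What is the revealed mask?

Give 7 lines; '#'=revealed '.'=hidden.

Click 1 (6,3) count=0: revealed 14 new [(4,0) (4,1) (4,2) (4,3) (5,0) (5,1) (5,2) (5,3) (5,4) (6,0) (6,1) (6,2) (6,3) (6,4)] -> total=14
Click 2 (3,3) count=2: revealed 1 new [(3,3)] -> total=15
Click 3 (2,5) count=1: revealed 1 new [(2,5)] -> total=16
Click 4 (6,2) count=0: revealed 0 new [(none)] -> total=16

Answer: .......
.......
.....#.
...#...
####...
#####..
#####..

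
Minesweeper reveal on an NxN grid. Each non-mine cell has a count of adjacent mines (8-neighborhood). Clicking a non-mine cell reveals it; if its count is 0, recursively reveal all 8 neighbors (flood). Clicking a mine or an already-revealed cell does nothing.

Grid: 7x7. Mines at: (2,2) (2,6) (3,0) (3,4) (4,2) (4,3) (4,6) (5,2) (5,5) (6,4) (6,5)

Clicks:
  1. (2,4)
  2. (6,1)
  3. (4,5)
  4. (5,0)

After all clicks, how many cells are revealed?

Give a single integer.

Answer: 8

Derivation:
Click 1 (2,4) count=1: revealed 1 new [(2,4)] -> total=1
Click 2 (6,1) count=1: revealed 1 new [(6,1)] -> total=2
Click 3 (4,5) count=3: revealed 1 new [(4,5)] -> total=3
Click 4 (5,0) count=0: revealed 5 new [(4,0) (4,1) (5,0) (5,1) (6,0)] -> total=8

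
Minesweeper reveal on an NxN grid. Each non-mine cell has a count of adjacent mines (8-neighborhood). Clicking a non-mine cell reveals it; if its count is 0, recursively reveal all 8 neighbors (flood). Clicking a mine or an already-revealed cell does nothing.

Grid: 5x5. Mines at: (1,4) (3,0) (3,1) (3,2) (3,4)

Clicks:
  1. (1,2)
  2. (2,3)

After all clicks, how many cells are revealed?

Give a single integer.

Click 1 (1,2) count=0: revealed 12 new [(0,0) (0,1) (0,2) (0,3) (1,0) (1,1) (1,2) (1,3) (2,0) (2,1) (2,2) (2,3)] -> total=12
Click 2 (2,3) count=3: revealed 0 new [(none)] -> total=12

Answer: 12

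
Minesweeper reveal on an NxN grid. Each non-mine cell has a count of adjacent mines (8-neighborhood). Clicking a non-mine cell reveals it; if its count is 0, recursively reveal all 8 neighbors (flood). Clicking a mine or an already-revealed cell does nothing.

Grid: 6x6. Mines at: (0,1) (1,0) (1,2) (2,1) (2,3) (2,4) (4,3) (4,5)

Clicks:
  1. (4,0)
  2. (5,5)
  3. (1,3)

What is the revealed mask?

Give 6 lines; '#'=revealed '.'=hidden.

Click 1 (4,0) count=0: revealed 9 new [(3,0) (3,1) (3,2) (4,0) (4,1) (4,2) (5,0) (5,1) (5,2)] -> total=9
Click 2 (5,5) count=1: revealed 1 new [(5,5)] -> total=10
Click 3 (1,3) count=3: revealed 1 new [(1,3)] -> total=11

Answer: ......
...#..
......
###...
###...
###..#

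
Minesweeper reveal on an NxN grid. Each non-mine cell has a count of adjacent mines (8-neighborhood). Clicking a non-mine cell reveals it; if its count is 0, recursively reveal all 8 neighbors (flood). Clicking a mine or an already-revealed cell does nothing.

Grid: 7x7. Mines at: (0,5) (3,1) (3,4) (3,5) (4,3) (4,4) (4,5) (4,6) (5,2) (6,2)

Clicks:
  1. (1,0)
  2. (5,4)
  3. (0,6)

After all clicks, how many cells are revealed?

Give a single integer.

Click 1 (1,0) count=0: revealed 15 new [(0,0) (0,1) (0,2) (0,3) (0,4) (1,0) (1,1) (1,2) (1,3) (1,4) (2,0) (2,1) (2,2) (2,3) (2,4)] -> total=15
Click 2 (5,4) count=3: revealed 1 new [(5,4)] -> total=16
Click 3 (0,6) count=1: revealed 1 new [(0,6)] -> total=17

Answer: 17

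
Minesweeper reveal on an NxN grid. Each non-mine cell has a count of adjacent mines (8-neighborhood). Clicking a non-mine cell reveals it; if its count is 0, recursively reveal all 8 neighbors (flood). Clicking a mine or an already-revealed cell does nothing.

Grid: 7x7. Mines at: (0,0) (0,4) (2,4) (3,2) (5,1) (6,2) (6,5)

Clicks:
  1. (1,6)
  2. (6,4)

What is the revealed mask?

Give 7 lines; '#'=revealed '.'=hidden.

Click 1 (1,6) count=0: revealed 18 new [(0,5) (0,6) (1,5) (1,6) (2,5) (2,6) (3,3) (3,4) (3,5) (3,6) (4,3) (4,4) (4,5) (4,6) (5,3) (5,4) (5,5) (5,6)] -> total=18
Click 2 (6,4) count=1: revealed 1 new [(6,4)] -> total=19

Answer: .....##
.....##
.....##
...####
...####
...####
....#..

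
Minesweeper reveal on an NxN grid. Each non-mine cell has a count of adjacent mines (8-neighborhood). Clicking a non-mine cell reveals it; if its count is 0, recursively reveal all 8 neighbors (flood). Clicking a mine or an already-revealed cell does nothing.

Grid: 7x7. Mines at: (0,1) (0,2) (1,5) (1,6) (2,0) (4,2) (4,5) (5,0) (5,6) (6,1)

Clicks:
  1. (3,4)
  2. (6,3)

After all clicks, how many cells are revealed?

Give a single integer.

Click 1 (3,4) count=1: revealed 1 new [(3,4)] -> total=1
Click 2 (6,3) count=0: revealed 8 new [(5,2) (5,3) (5,4) (5,5) (6,2) (6,3) (6,4) (6,5)] -> total=9

Answer: 9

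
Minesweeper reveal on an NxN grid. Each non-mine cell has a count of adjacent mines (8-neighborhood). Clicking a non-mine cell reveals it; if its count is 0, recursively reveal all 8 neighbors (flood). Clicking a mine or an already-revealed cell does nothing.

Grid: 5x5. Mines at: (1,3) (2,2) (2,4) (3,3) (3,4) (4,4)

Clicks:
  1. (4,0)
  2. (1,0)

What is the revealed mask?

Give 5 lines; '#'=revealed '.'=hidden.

Click 1 (4,0) count=0: revealed 14 new [(0,0) (0,1) (0,2) (1,0) (1,1) (1,2) (2,0) (2,1) (3,0) (3,1) (3,2) (4,0) (4,1) (4,2)] -> total=14
Click 2 (1,0) count=0: revealed 0 new [(none)] -> total=14

Answer: ###..
###..
##...
###..
###..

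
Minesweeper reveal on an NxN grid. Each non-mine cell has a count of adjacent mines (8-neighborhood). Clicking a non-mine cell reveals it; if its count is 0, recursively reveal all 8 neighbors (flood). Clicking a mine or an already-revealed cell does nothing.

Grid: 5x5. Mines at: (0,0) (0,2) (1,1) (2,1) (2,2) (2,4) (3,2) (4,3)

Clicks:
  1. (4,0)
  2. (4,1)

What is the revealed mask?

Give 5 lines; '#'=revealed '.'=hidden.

Click 1 (4,0) count=0: revealed 4 new [(3,0) (3,1) (4,0) (4,1)] -> total=4
Click 2 (4,1) count=1: revealed 0 new [(none)] -> total=4

Answer: .....
.....
.....
##...
##...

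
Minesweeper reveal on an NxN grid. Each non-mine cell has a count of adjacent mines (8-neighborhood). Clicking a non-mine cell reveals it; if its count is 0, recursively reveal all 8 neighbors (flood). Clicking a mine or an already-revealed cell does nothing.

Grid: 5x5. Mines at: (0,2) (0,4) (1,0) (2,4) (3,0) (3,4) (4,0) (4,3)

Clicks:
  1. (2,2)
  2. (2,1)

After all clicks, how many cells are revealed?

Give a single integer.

Click 1 (2,2) count=0: revealed 9 new [(1,1) (1,2) (1,3) (2,1) (2,2) (2,3) (3,1) (3,2) (3,3)] -> total=9
Click 2 (2,1) count=2: revealed 0 new [(none)] -> total=9

Answer: 9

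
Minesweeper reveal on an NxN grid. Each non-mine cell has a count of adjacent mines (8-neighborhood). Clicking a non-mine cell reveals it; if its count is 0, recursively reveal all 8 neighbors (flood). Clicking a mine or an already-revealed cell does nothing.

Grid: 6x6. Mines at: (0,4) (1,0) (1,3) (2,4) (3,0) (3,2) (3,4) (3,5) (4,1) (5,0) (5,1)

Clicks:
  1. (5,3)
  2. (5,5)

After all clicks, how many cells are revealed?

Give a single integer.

Click 1 (5,3) count=0: revealed 8 new [(4,2) (4,3) (4,4) (4,5) (5,2) (5,3) (5,4) (5,5)] -> total=8
Click 2 (5,5) count=0: revealed 0 new [(none)] -> total=8

Answer: 8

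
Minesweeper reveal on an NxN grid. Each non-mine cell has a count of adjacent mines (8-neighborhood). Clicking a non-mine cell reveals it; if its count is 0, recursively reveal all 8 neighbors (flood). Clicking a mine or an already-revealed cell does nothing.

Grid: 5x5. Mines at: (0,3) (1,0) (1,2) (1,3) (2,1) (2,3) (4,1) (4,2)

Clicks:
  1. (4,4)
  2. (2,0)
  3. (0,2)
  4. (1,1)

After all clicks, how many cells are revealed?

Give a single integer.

Click 1 (4,4) count=0: revealed 4 new [(3,3) (3,4) (4,3) (4,4)] -> total=4
Click 2 (2,0) count=2: revealed 1 new [(2,0)] -> total=5
Click 3 (0,2) count=3: revealed 1 new [(0,2)] -> total=6
Click 4 (1,1) count=3: revealed 1 new [(1,1)] -> total=7

Answer: 7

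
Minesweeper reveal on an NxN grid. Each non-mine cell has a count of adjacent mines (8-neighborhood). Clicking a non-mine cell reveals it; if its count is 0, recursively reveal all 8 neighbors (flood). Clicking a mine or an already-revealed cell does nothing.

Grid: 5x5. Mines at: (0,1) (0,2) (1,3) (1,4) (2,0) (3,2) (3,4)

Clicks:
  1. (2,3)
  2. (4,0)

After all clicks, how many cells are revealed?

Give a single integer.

Answer: 5

Derivation:
Click 1 (2,3) count=4: revealed 1 new [(2,3)] -> total=1
Click 2 (4,0) count=0: revealed 4 new [(3,0) (3,1) (4,0) (4,1)] -> total=5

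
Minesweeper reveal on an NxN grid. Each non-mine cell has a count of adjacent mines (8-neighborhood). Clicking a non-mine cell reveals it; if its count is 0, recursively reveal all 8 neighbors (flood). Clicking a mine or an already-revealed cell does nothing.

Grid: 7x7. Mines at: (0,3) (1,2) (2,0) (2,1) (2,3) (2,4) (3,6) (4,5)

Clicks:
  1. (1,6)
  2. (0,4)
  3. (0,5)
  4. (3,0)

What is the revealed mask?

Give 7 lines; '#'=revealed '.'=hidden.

Click 1 (1,6) count=0: revealed 8 new [(0,4) (0,5) (0,6) (1,4) (1,5) (1,6) (2,5) (2,6)] -> total=8
Click 2 (0,4) count=1: revealed 0 new [(none)] -> total=8
Click 3 (0,5) count=0: revealed 0 new [(none)] -> total=8
Click 4 (3,0) count=2: revealed 1 new [(3,0)] -> total=9

Answer: ....###
....###
.....##
#......
.......
.......
.......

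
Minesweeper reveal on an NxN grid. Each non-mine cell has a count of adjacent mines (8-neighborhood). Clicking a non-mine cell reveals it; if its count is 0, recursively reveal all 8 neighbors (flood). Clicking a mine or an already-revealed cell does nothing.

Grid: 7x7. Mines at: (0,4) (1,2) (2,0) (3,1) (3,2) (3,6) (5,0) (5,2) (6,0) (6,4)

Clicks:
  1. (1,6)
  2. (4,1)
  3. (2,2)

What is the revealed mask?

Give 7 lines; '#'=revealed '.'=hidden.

Answer: .....##
.....##
..#..##
.......
.#.....
.......
.......

Derivation:
Click 1 (1,6) count=0: revealed 6 new [(0,5) (0,6) (1,5) (1,6) (2,5) (2,6)] -> total=6
Click 2 (4,1) count=4: revealed 1 new [(4,1)] -> total=7
Click 3 (2,2) count=3: revealed 1 new [(2,2)] -> total=8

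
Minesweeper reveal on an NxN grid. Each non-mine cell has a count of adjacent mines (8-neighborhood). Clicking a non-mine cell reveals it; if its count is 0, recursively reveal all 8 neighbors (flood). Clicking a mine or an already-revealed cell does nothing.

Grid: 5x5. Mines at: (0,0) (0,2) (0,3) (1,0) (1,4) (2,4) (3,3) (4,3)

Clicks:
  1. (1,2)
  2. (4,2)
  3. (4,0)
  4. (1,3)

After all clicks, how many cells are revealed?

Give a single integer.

Answer: 11

Derivation:
Click 1 (1,2) count=2: revealed 1 new [(1,2)] -> total=1
Click 2 (4,2) count=2: revealed 1 new [(4,2)] -> total=2
Click 3 (4,0) count=0: revealed 8 new [(2,0) (2,1) (2,2) (3,0) (3,1) (3,2) (4,0) (4,1)] -> total=10
Click 4 (1,3) count=4: revealed 1 new [(1,3)] -> total=11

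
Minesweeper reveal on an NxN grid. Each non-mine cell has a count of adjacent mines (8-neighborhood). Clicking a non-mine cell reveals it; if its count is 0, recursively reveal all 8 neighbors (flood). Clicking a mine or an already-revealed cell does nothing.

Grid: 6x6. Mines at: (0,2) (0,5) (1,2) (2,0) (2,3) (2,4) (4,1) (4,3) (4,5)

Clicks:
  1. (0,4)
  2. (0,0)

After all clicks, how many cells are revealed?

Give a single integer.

Answer: 5

Derivation:
Click 1 (0,4) count=1: revealed 1 new [(0,4)] -> total=1
Click 2 (0,0) count=0: revealed 4 new [(0,0) (0,1) (1,0) (1,1)] -> total=5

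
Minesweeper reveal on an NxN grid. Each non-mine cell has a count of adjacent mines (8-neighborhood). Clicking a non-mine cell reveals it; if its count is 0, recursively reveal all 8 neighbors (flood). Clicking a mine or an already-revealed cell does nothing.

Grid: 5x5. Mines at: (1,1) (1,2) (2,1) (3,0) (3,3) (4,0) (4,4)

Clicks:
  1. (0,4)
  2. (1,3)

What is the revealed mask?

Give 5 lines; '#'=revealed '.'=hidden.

Answer: ...##
...##
...##
.....
.....

Derivation:
Click 1 (0,4) count=0: revealed 6 new [(0,3) (0,4) (1,3) (1,4) (2,3) (2,4)] -> total=6
Click 2 (1,3) count=1: revealed 0 new [(none)] -> total=6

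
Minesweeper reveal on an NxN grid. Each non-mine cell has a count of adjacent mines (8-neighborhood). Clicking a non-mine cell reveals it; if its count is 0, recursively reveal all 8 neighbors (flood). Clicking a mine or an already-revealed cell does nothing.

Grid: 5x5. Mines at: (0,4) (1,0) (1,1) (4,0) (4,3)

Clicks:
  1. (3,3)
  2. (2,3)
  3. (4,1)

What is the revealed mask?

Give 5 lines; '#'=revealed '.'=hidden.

Click 1 (3,3) count=1: revealed 1 new [(3,3)] -> total=1
Click 2 (2,3) count=0: revealed 8 new [(1,2) (1,3) (1,4) (2,2) (2,3) (2,4) (3,2) (3,4)] -> total=9
Click 3 (4,1) count=1: revealed 1 new [(4,1)] -> total=10

Answer: .....
..###
..###
..###
.#...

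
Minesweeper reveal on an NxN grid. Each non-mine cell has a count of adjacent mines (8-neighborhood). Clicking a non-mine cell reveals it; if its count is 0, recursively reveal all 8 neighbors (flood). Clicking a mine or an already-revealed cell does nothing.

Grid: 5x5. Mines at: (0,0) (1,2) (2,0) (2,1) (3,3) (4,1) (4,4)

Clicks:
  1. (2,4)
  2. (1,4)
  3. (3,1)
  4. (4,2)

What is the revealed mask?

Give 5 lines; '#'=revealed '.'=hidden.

Click 1 (2,4) count=1: revealed 1 new [(2,4)] -> total=1
Click 2 (1,4) count=0: revealed 5 new [(0,3) (0,4) (1,3) (1,4) (2,3)] -> total=6
Click 3 (3,1) count=3: revealed 1 new [(3,1)] -> total=7
Click 4 (4,2) count=2: revealed 1 new [(4,2)] -> total=8

Answer: ...##
...##
...##
.#...
..#..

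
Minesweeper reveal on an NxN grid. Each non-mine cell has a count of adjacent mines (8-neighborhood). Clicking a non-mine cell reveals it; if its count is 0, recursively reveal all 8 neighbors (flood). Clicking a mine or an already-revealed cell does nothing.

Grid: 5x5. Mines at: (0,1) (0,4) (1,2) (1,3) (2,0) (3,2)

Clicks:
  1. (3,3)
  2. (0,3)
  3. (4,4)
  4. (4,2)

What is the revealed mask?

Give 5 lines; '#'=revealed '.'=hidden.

Answer: ...#.
.....
...##
...##
..###

Derivation:
Click 1 (3,3) count=1: revealed 1 new [(3,3)] -> total=1
Click 2 (0,3) count=3: revealed 1 new [(0,3)] -> total=2
Click 3 (4,4) count=0: revealed 5 new [(2,3) (2,4) (3,4) (4,3) (4,4)] -> total=7
Click 4 (4,2) count=1: revealed 1 new [(4,2)] -> total=8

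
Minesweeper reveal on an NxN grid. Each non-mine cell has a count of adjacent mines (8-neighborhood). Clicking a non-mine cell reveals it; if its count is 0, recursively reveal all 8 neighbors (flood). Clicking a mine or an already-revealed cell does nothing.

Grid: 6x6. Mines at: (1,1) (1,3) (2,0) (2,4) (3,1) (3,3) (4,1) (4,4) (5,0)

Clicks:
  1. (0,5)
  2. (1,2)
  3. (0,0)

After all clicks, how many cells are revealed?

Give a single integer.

Answer: 6

Derivation:
Click 1 (0,5) count=0: revealed 4 new [(0,4) (0,5) (1,4) (1,5)] -> total=4
Click 2 (1,2) count=2: revealed 1 new [(1,2)] -> total=5
Click 3 (0,0) count=1: revealed 1 new [(0,0)] -> total=6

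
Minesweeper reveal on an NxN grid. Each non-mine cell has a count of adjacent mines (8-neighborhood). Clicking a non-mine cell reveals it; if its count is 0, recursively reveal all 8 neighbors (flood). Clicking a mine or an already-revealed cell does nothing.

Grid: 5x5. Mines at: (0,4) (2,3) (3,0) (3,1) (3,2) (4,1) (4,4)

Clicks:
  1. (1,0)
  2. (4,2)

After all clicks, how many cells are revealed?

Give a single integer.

Click 1 (1,0) count=0: revealed 11 new [(0,0) (0,1) (0,2) (0,3) (1,0) (1,1) (1,2) (1,3) (2,0) (2,1) (2,2)] -> total=11
Click 2 (4,2) count=3: revealed 1 new [(4,2)] -> total=12

Answer: 12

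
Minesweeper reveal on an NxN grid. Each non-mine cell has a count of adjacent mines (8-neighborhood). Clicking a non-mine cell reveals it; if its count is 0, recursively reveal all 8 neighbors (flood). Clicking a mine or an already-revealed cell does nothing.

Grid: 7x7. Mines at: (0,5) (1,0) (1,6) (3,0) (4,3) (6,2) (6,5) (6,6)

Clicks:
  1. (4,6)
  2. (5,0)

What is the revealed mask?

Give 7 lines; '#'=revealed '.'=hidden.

Answer: .####..
.#####.
.######
.######
##..###
##..###
##.....

Derivation:
Click 1 (4,6) count=0: revealed 27 new [(0,1) (0,2) (0,3) (0,4) (1,1) (1,2) (1,3) (1,4) (1,5) (2,1) (2,2) (2,3) (2,4) (2,5) (2,6) (3,1) (3,2) (3,3) (3,4) (3,5) (3,6) (4,4) (4,5) (4,6) (5,4) (5,5) (5,6)] -> total=27
Click 2 (5,0) count=0: revealed 6 new [(4,0) (4,1) (5,0) (5,1) (6,0) (6,1)] -> total=33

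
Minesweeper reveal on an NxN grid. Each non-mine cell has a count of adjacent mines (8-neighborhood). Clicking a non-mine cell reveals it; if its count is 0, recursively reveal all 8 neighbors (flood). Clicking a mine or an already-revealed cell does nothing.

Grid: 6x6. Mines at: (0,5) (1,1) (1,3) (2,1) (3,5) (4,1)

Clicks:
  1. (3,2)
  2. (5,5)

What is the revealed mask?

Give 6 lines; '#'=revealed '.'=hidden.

Answer: ......
......
..###.
..###.
..####
..####

Derivation:
Click 1 (3,2) count=2: revealed 1 new [(3,2)] -> total=1
Click 2 (5,5) count=0: revealed 13 new [(2,2) (2,3) (2,4) (3,3) (3,4) (4,2) (4,3) (4,4) (4,5) (5,2) (5,3) (5,4) (5,5)] -> total=14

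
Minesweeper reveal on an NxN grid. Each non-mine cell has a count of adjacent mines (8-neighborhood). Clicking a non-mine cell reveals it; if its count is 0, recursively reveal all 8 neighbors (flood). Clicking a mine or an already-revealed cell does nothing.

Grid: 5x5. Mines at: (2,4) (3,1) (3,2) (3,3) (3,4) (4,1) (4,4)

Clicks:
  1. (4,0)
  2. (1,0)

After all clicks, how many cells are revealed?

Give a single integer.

Click 1 (4,0) count=2: revealed 1 new [(4,0)] -> total=1
Click 2 (1,0) count=0: revealed 14 new [(0,0) (0,1) (0,2) (0,3) (0,4) (1,0) (1,1) (1,2) (1,3) (1,4) (2,0) (2,1) (2,2) (2,3)] -> total=15

Answer: 15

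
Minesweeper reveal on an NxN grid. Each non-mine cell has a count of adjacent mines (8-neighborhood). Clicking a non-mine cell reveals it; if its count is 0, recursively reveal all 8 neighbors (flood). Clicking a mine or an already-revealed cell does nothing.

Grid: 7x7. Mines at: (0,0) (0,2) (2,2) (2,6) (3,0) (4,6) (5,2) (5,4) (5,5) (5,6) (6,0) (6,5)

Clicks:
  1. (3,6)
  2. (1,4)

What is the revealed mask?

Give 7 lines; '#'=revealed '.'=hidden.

Answer: ...####
...####
...###.
...####
...###.
.......
.......

Derivation:
Click 1 (3,6) count=2: revealed 1 new [(3,6)] -> total=1
Click 2 (1,4) count=0: revealed 17 new [(0,3) (0,4) (0,5) (0,6) (1,3) (1,4) (1,5) (1,6) (2,3) (2,4) (2,5) (3,3) (3,4) (3,5) (4,3) (4,4) (4,5)] -> total=18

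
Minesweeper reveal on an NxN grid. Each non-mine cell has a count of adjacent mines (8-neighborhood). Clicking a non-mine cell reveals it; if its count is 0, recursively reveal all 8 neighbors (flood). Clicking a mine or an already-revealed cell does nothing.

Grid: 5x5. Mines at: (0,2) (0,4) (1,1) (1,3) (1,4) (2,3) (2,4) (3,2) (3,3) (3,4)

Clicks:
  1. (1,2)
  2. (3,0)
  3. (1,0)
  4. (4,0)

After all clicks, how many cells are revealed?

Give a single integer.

Answer: 8

Derivation:
Click 1 (1,2) count=4: revealed 1 new [(1,2)] -> total=1
Click 2 (3,0) count=0: revealed 6 new [(2,0) (2,1) (3,0) (3,1) (4,0) (4,1)] -> total=7
Click 3 (1,0) count=1: revealed 1 new [(1,0)] -> total=8
Click 4 (4,0) count=0: revealed 0 new [(none)] -> total=8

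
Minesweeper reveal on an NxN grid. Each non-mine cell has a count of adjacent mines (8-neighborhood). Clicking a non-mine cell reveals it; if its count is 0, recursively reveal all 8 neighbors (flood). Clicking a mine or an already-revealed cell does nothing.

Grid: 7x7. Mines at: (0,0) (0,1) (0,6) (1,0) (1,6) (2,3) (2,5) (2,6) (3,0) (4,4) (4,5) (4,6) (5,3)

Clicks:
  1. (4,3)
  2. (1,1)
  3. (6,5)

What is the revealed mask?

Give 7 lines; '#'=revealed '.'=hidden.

Answer: .......
.#.....
.......
.......
...#...
....###
....###

Derivation:
Click 1 (4,3) count=2: revealed 1 new [(4,3)] -> total=1
Click 2 (1,1) count=3: revealed 1 new [(1,1)] -> total=2
Click 3 (6,5) count=0: revealed 6 new [(5,4) (5,5) (5,6) (6,4) (6,5) (6,6)] -> total=8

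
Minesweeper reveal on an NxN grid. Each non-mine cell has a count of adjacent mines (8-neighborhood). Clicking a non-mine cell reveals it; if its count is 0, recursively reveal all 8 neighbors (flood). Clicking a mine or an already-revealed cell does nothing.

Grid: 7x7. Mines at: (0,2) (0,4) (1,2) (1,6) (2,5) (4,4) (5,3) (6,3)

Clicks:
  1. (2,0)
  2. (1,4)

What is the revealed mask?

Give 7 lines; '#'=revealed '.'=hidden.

Click 1 (2,0) count=0: revealed 22 new [(0,0) (0,1) (1,0) (1,1) (2,0) (2,1) (2,2) (2,3) (3,0) (3,1) (3,2) (3,3) (4,0) (4,1) (4,2) (4,3) (5,0) (5,1) (5,2) (6,0) (6,1) (6,2)] -> total=22
Click 2 (1,4) count=2: revealed 1 new [(1,4)] -> total=23

Answer: ##.....
##..#..
####...
####...
####...
###....
###....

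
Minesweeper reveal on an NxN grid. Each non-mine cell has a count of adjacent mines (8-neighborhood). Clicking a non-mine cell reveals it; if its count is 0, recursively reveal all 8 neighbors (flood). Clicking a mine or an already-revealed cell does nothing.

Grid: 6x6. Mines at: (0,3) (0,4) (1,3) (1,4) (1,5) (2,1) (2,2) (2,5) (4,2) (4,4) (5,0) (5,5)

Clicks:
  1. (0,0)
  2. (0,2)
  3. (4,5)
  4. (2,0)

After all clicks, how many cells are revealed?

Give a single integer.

Click 1 (0,0) count=0: revealed 6 new [(0,0) (0,1) (0,2) (1,0) (1,1) (1,2)] -> total=6
Click 2 (0,2) count=2: revealed 0 new [(none)] -> total=6
Click 3 (4,5) count=2: revealed 1 new [(4,5)] -> total=7
Click 4 (2,0) count=1: revealed 1 new [(2,0)] -> total=8

Answer: 8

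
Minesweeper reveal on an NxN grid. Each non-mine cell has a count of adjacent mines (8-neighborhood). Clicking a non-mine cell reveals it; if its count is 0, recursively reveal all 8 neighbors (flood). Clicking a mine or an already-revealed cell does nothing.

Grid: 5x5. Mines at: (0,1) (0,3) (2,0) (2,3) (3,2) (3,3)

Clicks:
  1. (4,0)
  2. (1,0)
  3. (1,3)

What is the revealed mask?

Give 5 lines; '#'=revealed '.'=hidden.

Answer: .....
#..#.
.....
##...
##...

Derivation:
Click 1 (4,0) count=0: revealed 4 new [(3,0) (3,1) (4,0) (4,1)] -> total=4
Click 2 (1,0) count=2: revealed 1 new [(1,0)] -> total=5
Click 3 (1,3) count=2: revealed 1 new [(1,3)] -> total=6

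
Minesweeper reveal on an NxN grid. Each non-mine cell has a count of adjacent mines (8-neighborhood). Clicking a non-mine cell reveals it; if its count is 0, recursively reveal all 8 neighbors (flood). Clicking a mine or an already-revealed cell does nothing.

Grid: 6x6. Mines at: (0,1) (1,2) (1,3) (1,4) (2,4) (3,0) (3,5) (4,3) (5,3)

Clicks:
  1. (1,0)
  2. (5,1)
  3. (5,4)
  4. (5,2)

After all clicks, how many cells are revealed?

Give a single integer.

Answer: 8

Derivation:
Click 1 (1,0) count=1: revealed 1 new [(1,0)] -> total=1
Click 2 (5,1) count=0: revealed 6 new [(4,0) (4,1) (4,2) (5,0) (5,1) (5,2)] -> total=7
Click 3 (5,4) count=2: revealed 1 new [(5,4)] -> total=8
Click 4 (5,2) count=2: revealed 0 new [(none)] -> total=8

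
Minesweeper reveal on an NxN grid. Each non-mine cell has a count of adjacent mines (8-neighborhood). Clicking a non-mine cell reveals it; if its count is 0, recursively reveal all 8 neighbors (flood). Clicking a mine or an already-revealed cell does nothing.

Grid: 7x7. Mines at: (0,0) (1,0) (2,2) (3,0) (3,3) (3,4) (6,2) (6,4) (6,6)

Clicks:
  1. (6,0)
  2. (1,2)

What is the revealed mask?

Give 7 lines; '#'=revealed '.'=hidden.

Click 1 (6,0) count=0: revealed 6 new [(4,0) (4,1) (5,0) (5,1) (6,0) (6,1)] -> total=6
Click 2 (1,2) count=1: revealed 1 new [(1,2)] -> total=7

Answer: .......
..#....
.......
.......
##.....
##.....
##.....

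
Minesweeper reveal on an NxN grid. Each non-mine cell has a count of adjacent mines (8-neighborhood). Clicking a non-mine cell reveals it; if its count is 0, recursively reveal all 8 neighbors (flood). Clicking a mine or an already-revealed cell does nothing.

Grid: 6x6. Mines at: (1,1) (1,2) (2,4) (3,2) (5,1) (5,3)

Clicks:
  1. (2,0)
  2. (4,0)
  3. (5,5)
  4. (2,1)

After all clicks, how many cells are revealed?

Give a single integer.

Answer: 9

Derivation:
Click 1 (2,0) count=1: revealed 1 new [(2,0)] -> total=1
Click 2 (4,0) count=1: revealed 1 new [(4,0)] -> total=2
Click 3 (5,5) count=0: revealed 6 new [(3,4) (3,5) (4,4) (4,5) (5,4) (5,5)] -> total=8
Click 4 (2,1) count=3: revealed 1 new [(2,1)] -> total=9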